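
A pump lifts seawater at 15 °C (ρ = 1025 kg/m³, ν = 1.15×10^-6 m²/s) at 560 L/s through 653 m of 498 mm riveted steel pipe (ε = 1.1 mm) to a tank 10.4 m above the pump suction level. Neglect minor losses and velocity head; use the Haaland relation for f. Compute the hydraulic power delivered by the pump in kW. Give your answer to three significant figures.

P_hyd ≈ 134 kW

V = 4Q/(πD²) = 2.875 m/s; Re = 1.25×10^6; ε/D = 0.00221; f = 0.02422
h_f = f(L/D)V²/2g = 13.38 m
Total head H = z + h_f = 10.4 + 13.38 = 23.78 m
P_hyd = ρgQH = 1025·9.81·0.560·23.78 = 133.9 kW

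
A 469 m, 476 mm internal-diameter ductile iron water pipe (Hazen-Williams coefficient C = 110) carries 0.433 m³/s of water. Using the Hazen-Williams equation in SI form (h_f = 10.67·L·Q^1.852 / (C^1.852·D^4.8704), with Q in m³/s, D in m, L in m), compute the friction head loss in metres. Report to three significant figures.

h_f ≈ 6.54 m

h_f = 10.67·469·0.433^1.852 / (110^1.852·0.476^4.8704) = 6.541 m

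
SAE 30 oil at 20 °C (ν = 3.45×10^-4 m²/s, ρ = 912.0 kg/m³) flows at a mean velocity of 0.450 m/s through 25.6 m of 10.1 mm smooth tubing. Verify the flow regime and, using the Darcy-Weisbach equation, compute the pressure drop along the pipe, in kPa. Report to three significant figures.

Δp ≈ 1140 kPa

Re = VD/ν = 0.450·0.01010/3.45×10^-4 = 13.2 → laminar (Re < 2300)
f = 64/Re = 4.858
h_f = f(L/D)V²/(2g) = 4.858·(25.6/0.01010)·0.450²/(2·9.81) = 127.1 m
Δp = ρg·h_f = 912.0·9.81·127.1 = 1137 kPa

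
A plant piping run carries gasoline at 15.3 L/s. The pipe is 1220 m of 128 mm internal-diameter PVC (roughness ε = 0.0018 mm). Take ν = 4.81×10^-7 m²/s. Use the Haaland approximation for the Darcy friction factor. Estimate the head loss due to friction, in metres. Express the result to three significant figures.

h_f ≈ 9.83 m

V = 4Q/(πD²) = 4·0.0153/(π·0.128²) = 1.189 m/s
Re = VD/ν = 1.189·0.128/4.81×10^-7 = 3.16×10^5 → turbulent
ε/D = 0.0018/128 = 1.41×10^-5
Haaland: f = 0.01432
h_f = f(L/D)V²/(2g) = 0.01432·(1220/0.128)·1.189²/(2·9.81) = 9.834 m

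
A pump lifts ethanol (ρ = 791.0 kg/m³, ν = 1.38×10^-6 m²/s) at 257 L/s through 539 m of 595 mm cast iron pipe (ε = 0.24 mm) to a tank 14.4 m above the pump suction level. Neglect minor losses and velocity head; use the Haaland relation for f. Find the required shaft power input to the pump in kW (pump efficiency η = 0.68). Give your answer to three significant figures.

P_shaft ≈ 44.2 kW

V = 4Q/(πD²) = 0.9243 m/s; Re = 3.99×10^5; ε/D = 4.03×10^-4; f = 0.01715
h_f = f(L/D)V²/2g = 0.6765 m
Total head H = z + h_f = 14.4 + 0.6765 = 15.08 m
P_hyd = ρgQH = 791.0·9.81·0.257·15.08 = 30.07 kW
P_shaft = P_hyd/η = 30.07/0.68 = 44.22 kW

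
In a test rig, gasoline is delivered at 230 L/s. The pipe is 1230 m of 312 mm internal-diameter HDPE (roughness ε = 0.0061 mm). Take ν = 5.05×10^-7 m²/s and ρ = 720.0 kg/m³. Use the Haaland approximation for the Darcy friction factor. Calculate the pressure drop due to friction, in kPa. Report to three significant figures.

V = 4Q/(πD²) = 4·0.230/(π·0.312²) = 3.008 m/s
Re = VD/ν = 3.008·0.312/5.05×10^-7 = 1.86×10^6 → turbulent
ε/D = 0.0061/312 = 1.96×10^-5
Haaland: f = 0.01102
h_f = f(L/D)V²/(2g) = 0.01102·(1230/0.312)·3.008²/(2·9.81) = 20.04 m
Δp = ρg·h_f = 720.0·9.81·20.04 = 141.5 kPa

Δp ≈ 142 kPa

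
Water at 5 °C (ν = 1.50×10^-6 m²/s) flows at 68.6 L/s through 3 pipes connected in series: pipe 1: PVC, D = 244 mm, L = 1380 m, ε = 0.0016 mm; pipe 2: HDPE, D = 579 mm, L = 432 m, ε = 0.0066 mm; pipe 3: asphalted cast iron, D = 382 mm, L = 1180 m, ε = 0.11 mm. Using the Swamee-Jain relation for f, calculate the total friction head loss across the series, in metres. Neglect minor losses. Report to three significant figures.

Pipe 1: V = 1.467 m/s, Re = 2.39×10^5, ε/D = 6.56×10^-6, f = 0.01508, h_1 = f(L/D)V²/2g = 9.355 m
Pipe 2: V = 0.2605 m/s, Re = 1.01×10^5, ε/D = 1.14×10^-5, f = 0.01791, h_2 = f(L/D)V²/2g = 0.04624 m
Pipe 3: V = 0.5986 m/s, Re = 1.52×10^5, ε/D = 2.88×10^-4, f = 0.01832, h_3 = f(L/D)V²/2g = 1.033 m
Series → Q common, losses add: H = Σh = 10.43 m

H ≈ 10.4 m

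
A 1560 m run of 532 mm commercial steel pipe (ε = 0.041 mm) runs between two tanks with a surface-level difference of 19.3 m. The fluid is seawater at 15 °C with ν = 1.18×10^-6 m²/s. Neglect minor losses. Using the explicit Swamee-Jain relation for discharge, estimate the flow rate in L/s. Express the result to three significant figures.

Swamee-Jain (Type II): Q = -0.965·√(gD⁵h_f/L)·ln[ε/(3.7D) + √(3.17ν²L/(gD³h_f))]
√(gD⁵h_f/L) = √(9.81·0.532⁵·19.3/1560) = 0.07192
ε/(3.7D) = 2.08×10^-5; √(3.17ν²L/(gD³h_f)) = 1.55×10^-5
Q = -0.965·0.07192·ln(3.637×10^-5) = 0.7094 m³/s
Check: V = 3.19 m/s, Re = 1.44×10^6, f = 0.01275, h_f = 19.4 m ≈ 19.3 m ✓

Q ≈ 709 L/s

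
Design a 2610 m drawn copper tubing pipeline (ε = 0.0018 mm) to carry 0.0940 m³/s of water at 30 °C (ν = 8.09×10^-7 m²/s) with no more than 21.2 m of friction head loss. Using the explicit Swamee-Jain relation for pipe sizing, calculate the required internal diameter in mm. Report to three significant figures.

Swamee-Jain (Type III): D = 0.66·[ε^1.25·(LQ²/(gh_f))^4.75 + ν·Q^9.4·(L/(gh_f))^5.2]^0.04
LQ²/(gh_f) = 0.1109; L/(gh_f) = 12.55
Term 1 = ε^1.25·(…)^4.75 = 1.92×10^-12; Term 2 = ν·Q^9.4·(…)^5.2 = 9.30×10^-11
D = 0.66·(1.92×10^-12 + 9.30×10^-11)^0.04 = 0.2622 m = 262 mm
Check: V = 1.74 m/s, Re = 5.64×10^5, f = 0.01293, h_f = 19.9 m ≈ 21.2 m ✓

D ≈ 262 mm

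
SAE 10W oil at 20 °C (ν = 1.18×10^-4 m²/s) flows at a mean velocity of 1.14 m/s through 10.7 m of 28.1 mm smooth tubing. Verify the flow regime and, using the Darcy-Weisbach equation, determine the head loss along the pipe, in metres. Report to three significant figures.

h_f ≈ 5.95 m

Re = VD/ν = 1.14·0.02810/1.18×10^-4 = 271 → laminar (Re < 2300)
f = 64/Re = 0.2357
h_f = f(L/D)V²/(2g) = 0.2357·(10.7/0.02810)·1.14²/(2·9.81) = 5.946 m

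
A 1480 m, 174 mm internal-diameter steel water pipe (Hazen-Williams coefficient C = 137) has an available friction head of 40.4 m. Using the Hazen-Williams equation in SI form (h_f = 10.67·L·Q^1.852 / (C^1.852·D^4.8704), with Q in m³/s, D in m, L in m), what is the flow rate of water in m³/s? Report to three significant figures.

Q ≈ 0.0549 m³/s

Rearranging: Q = [h_f·C^1.852·D^4.8704 / (10.67·L)]^(1/1.852)
Q = [40.4·137^1.852·0.174^4.8704 / (10.67·1480)]^0.540 = 0.05494 m³/s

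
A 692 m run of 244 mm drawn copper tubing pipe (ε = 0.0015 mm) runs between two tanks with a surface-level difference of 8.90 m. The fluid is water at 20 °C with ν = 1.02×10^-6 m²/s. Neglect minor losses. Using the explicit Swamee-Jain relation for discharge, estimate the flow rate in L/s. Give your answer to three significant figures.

Q ≈ 101 L/s

Swamee-Jain (Type II): Q = -0.965·√(gD⁵h_f/L)·ln[ε/(3.7D) + √(3.17ν²L/(gD³h_f))]
√(gD⁵h_f/L) = √(9.81·0.244⁵·8.90/692) = 0.01045
ε/(3.7D) = 1.66×10^-6; √(3.17ν²L/(gD³h_f)) = 4.24×10^-5
Q = -0.965·0.01045·ln(4.408×10^-5) = 0.1011 m³/s
Check: V = 2.16 m/s, Re = 5.17×10^5, f = 0.01311, h_f = 8.86 m ≈ 8.90 m ✓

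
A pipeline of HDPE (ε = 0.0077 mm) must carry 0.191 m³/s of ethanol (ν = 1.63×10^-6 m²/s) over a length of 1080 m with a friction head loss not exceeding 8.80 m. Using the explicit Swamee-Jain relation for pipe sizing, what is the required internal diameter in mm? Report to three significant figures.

Swamee-Jain (Type III): D = 0.66·[ε^1.25·(LQ²/(gh_f))^4.75 + ν·Q^9.4·(L/(gh_f))^5.2]^0.04
LQ²/(gh_f) = 0.4564; L/(gh_f) = 12.51
Term 1 = ε^1.25·(…)^4.75 = 9.77×10^-9; Term 2 = ν·Q^9.4·(…)^5.2 = 1.44×10^-7
D = 0.66·(9.77×10^-9 + 1.44×10^-7)^0.04 = 0.3524 m = 352 mm
Check: V = 1.96 m/s, Re = 4.23×10^5, f = 0.01380, h_f = 8.26 m ≈ 8.80 m ✓

D ≈ 352 mm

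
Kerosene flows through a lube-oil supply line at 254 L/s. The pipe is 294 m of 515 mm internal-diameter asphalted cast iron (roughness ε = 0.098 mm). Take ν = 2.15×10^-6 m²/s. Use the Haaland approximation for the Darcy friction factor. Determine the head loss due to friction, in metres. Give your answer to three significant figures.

h_f ≈ 0.694 m

V = 4Q/(πD²) = 4·0.254/(π·0.515²) = 1.219 m/s
Re = VD/ν = 1.219·0.515/2.15×10^-6 = 2.92×10^5 → turbulent
ε/D = 0.098/515 = 1.90×10^-4
Haaland: f = 0.01603
h_f = f(L/D)V²/(2g) = 0.01603·(294/0.515)·1.219²/(2·9.81) = 0.6936 m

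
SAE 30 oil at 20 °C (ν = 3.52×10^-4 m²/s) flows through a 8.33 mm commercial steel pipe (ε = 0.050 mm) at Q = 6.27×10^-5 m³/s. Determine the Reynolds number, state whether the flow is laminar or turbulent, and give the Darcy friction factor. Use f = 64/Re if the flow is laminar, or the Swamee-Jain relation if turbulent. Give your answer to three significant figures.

Re ≈ 27.2; laminar; f = 64/Re ≈ 2.35

V = 4Q/(πD²) = 1.151 m/s
Re = VD/ν = 1.151·0.00833/3.52×10^-4 = 27.2
Re < 2300 → laminar → f = 64/Re = 2.351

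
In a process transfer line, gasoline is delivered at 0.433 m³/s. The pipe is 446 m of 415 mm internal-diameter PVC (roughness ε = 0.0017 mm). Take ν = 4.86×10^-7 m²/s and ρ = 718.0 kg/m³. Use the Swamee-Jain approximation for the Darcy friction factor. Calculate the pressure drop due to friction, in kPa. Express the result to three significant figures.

V = 4Q/(πD²) = 4·0.433/(π·0.415²) = 3.201 m/s
Re = VD/ν = 3.201·0.415/4.86×10^-7 = 2.73×10^6 → turbulent
ε/D = 0.0017/415 = 4.10×10^-6
Swamee-Jain: f = 0.01006
h_f = f(L/D)V²/(2g) = 0.01006·(446/0.415)·3.201²/(2·9.81) = 5.647 m
Δp = ρg·h_f = 718.0·9.81·5.647 = 39.77 kPa

Δp ≈ 39.8 kPa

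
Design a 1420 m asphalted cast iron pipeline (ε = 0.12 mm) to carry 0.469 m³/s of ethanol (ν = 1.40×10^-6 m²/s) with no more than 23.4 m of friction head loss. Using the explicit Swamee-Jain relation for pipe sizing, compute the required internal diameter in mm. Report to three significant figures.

Swamee-Jain (Type III): D = 0.66·[ε^1.25·(LQ²/(gh_f))^4.75 + ν·Q^9.4·(L/(gh_f))^5.2]^0.04
LQ²/(gh_f) = 1.361; L/(gh_f) = 6.186
Term 1 = ε^1.25·(…)^4.75 = 5.42×10^-5; Term 2 = ν·Q^9.4·(…)^5.2 = 1.48×10^-5
D = 0.66·(5.42×10^-5 + 1.48×10^-5)^0.04 = 0.4499 m = 450 mm
Check: V = 2.95 m/s, Re = 9.48×10^5, f = 0.01549, h_f = 21.7 m ≈ 23.4 m ✓

D ≈ 450 mm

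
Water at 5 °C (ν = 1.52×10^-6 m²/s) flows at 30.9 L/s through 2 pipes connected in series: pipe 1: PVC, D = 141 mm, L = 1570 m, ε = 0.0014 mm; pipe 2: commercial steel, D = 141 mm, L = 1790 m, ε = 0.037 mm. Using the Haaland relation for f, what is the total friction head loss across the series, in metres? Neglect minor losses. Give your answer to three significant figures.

Pipe 1: V = 1.979 m/s, Re = 1.84×10^5, ε/D = 9.93×10^-6, f = 0.01582, h_1 = f(L/D)V²/2g = 35.15 m
Pipe 2: V = 1.979 m/s, Re = 1.84×10^5, ε/D = 2.62×10^-4, f = 0.01746, h_2 = f(L/D)V²/2g = 44.23 m
Series → Q common, losses add: H = Σh = 79.38 m

H ≈ 79.4 m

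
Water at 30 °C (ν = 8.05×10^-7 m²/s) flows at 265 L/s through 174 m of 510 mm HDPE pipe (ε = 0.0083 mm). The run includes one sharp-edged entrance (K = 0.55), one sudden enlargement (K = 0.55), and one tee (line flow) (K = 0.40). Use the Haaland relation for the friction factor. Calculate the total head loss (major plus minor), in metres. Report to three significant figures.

H_L ≈ 0.487 m

V = 4Q/(πD²) = 1.297 m/s; V²/2g = 0.08577 m
Re = 8.22×10^5, ε/D = 1.63×10^-5 → f = 0.01224 (Haaland)
Major: h_f = f(L/D)·V²/2g = 0.01224·341.2·0.08577 = 0.3583 m
Minor: ΣK = 1.50; h_m = ΣK·V²/2g = 0.1287 m
Total H_L = 0.3583 + 0.1287 = 0.4869 m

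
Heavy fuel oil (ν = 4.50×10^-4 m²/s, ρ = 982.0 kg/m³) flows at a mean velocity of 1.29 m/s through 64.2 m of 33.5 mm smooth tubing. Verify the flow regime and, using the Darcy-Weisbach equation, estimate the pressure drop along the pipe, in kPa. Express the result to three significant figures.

Re = VD/ν = 1.29·0.03350/4.50×10^-4 = 96.0 → laminar (Re < 2300)
f = 64/Re = 0.6664
h_f = f(L/D)V²/(2g) = 0.6664·(64.2/0.03350)·1.29²/(2·9.81) = 108.3 m
Δp = ρg·h_f = 982.0·9.81·108.3 = 1044 kPa

Δp ≈ 1040 kPa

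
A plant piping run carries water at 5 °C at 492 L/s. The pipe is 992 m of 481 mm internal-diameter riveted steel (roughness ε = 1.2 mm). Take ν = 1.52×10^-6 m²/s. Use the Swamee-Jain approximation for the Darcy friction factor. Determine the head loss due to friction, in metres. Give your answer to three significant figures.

V = 4Q/(πD²) = 4·0.492/(π·0.481²) = 2.708 m/s
Re = VD/ν = 2.708·0.481/1.52×10^-6 = 8.57×10^5 → turbulent
ε/D = 1.2/481 = 0.00249
Swamee-Jain: f = 0.02512
h_f = f(L/D)V²/(2g) = 0.02512·(992/0.481)·2.708²/(2·9.81) = 19.36 m

h_f ≈ 19.4 m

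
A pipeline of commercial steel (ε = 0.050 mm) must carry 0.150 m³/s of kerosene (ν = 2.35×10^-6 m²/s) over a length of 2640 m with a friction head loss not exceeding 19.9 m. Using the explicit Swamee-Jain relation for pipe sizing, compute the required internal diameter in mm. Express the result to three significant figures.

Swamee-Jain (Type III): D = 0.66·[ε^1.25·(LQ²/(gh_f))^4.75 + ν·Q^9.4·(L/(gh_f))^5.2]^0.04
LQ²/(gh_f) = 0.3043; L/(gh_f) = 13.52
Term 1 = ε^1.25·(…)^4.75 = 1.48×10^-8; Term 2 = ν·Q^9.4·(…)^5.2 = 3.22×10^-8
D = 0.66·(1.48×10^-8 + 3.22×10^-8)^0.04 = 0.3361 m = 336 mm
Check: V = 1.69 m/s, Re = 2.42×10^5, f = 0.01633, h_f = 18.7 m ≈ 19.9 m ✓

D ≈ 336 mm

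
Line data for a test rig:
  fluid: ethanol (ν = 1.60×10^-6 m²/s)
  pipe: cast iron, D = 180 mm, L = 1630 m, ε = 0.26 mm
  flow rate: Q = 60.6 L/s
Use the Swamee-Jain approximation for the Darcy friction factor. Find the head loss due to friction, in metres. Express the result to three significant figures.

V = 4Q/(πD²) = 4·0.0606/(π·0.180²) = 2.381 m/s
Re = VD/ν = 2.381·0.180/1.60×10^-6 = 2.68×10^5 → turbulent
ε/D = 0.26/180 = 0.00144
Swamee-Jain: f = 0.02251
h_f = f(L/D)V²/(2g) = 0.02251·(1630/0.180)·2.381²/(2·9.81) = 58.93 m

h_f ≈ 58.9 m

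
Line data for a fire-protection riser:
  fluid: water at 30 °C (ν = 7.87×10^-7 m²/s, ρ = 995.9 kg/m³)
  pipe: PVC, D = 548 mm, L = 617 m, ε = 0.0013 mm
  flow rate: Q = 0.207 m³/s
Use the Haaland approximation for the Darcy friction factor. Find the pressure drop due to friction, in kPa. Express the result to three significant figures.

Δp ≈ 5.46 kPa

V = 4Q/(πD²) = 4·0.207/(π·0.548²) = 0.8776 m/s
Re = VD/ν = 0.8776·0.548/7.87×10^-7 = 6.11×10^5 → turbulent
ε/D = 0.0013/548 = 2.37×10^-6
Haaland: f = 0.01264
h_f = f(L/D)V²/(2g) = 0.01264·(617/0.548)·0.8776²/(2·9.81) = 0.5586 m
Δp = ρg·h_f = 995.9·9.81·0.5586 = 5.457 kPa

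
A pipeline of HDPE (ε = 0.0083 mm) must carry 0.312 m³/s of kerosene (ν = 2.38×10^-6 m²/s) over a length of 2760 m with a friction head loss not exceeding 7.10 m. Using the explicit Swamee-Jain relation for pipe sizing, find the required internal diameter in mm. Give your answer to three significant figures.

D ≈ 546 mm

Swamee-Jain (Type III): D = 0.66·[ε^1.25·(LQ²/(gh_f))^4.75 + ν·Q^9.4·(L/(gh_f))^5.2]^0.04
LQ²/(gh_f) = 3.857; L/(gh_f) = 39.63
Term 1 = ε^1.25·(…)^4.75 = 2.71×10^-4; Term 2 = ν·Q^9.4·(…)^5.2 = 0.00853
D = 0.66·(2.71×10^-4 + 0.00853)^0.04 = 0.5462 m = 546 mm
Check: V = 1.33 m/s, Re = 3.06×10^5, f = 0.01450, h_f = 6.62 m ≈ 7.10 m ✓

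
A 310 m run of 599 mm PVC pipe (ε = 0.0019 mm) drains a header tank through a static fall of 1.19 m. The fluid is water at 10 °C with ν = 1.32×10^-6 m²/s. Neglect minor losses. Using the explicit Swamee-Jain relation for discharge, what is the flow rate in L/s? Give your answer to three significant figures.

Q ≈ 547 L/s

Swamee-Jain (Type II): Q = -0.965·√(gD⁵h_f/L)·ln[ε/(3.7D) + √(3.17ν²L/(gD³h_f))]
√(gD⁵h_f/L) = √(9.81·0.599⁵·1.19/310) = 0.05389
ε/(3.7D) = 8.57×10^-7; √(3.17ν²L/(gD³h_f)) = 2.61×10^-5
Q = -0.965·0.05389·ln(2.698×10^-5) = 0.5471 m³/s
Check: V = 1.94 m/s, Re = 8.81×10^5, f = 0.01193, h_f = 1.19 m ≈ 1.19 m ✓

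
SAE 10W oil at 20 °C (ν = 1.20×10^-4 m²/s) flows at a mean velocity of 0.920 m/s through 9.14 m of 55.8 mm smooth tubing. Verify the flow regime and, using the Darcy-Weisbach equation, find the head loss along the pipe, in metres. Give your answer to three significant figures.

h_f ≈ 1.06 m

Re = VD/ν = 0.920·0.05580/1.20×10^-4 = 428 → laminar (Re < 2300)
f = 64/Re = 0.1496
h_f = f(L/D)V²/(2g) = 0.1496·(9.14/0.05580)·0.920²/(2·9.81) = 1.057 m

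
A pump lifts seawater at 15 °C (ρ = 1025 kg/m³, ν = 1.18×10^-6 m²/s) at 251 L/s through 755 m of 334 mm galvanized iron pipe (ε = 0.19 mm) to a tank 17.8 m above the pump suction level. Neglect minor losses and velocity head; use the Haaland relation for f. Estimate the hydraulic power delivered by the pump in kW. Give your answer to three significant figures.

V = 4Q/(πD²) = 2.865 m/s; Re = 8.11×10^5; ε/D = 5.69×10^-4; f = 0.01772
h_f = f(L/D)V²/2g = 16.75 m
Total head H = z + h_f = 17.8 + 16.75 = 34.55 m
P_hyd = ρgQH = 1025·9.81·0.251·34.55 = 87.21 kW

P_hyd ≈ 87.2 kW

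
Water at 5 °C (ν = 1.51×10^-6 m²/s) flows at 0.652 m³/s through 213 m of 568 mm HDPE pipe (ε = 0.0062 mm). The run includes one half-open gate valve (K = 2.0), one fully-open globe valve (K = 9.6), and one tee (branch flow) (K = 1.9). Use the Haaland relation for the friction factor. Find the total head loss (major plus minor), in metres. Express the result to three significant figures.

V = 4Q/(πD²) = 2.573 m/s; V²/2g = 0.3375 m
Re = 9.68×10^5, ε/D = 1.09×10^-5 → f = 0.01184 (Haaland)
Major: h_f = f(L/D)·V²/2g = 0.01184·375.0·0.3375 = 1.499 m
Minor: ΣK = 13.5; h_m = ΣK·V²/2g = 4.556 m
Total H_L = 1.499 + 4.556 = 6.055 m

H_L ≈ 6.05 m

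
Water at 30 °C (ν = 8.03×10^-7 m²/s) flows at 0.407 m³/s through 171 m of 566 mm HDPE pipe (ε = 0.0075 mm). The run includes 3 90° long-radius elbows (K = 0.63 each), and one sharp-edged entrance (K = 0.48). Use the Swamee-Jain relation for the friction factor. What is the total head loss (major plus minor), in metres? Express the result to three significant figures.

V = 4Q/(πD²) = 1.618 m/s; V²/2g = 0.1334 m
Re = 1.14×10^6, ε/D = 1.33×10^-5 → f = 0.01170 (Swamee-Jain)
Major: h_f = f(L/D)·V²/2g = 0.01170·302.1·0.1334 = 0.4716 m
Minor: ΣK = 2.37; h_m = ΣK·V²/2g = 0.3161 m
Total H_L = 0.4716 + 0.3161 = 0.7876 m

H_L ≈ 0.788 m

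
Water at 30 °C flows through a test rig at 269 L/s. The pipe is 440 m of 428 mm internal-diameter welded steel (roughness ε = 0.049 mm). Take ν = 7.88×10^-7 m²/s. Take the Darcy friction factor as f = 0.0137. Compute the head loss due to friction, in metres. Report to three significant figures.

h_f ≈ 2.51 m

V = 4Q/(πD²) = 4·0.269/(π·0.428²) = 1.870 m/s
h_f = f(L/D)V²/(2g) = 0.01370·(440/0.428)·1.870²/(2·9.81) = 2.509 m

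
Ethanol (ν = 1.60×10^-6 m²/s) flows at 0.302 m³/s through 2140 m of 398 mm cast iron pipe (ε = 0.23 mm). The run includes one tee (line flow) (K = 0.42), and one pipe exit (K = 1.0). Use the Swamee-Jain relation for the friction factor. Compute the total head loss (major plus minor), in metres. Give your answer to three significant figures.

V = 4Q/(πD²) = 2.427 m/s; V²/2g = 0.3003 m
Re = 6.04×10^5, ε/D = 5.78×10^-4 → f = 0.01810 (Swamee-Jain)
Major: h_f = f(L/D)·V²/2g = 0.01810·5377·0.3003 = 29.23 m
Minor: ΣK = 1.42; h_m = ΣK·V²/2g = 0.4265 m
Total H_L = 29.23 + 0.4265 = 29.66 m

H_L ≈ 29.7 m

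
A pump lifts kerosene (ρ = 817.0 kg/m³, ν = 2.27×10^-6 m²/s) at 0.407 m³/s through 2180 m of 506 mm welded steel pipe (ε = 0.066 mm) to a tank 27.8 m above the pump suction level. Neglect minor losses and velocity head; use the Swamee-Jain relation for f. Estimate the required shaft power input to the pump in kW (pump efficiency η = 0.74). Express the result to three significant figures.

V = 4Q/(πD²) = 2.024 m/s; Re = 4.51×10^5; ε/D = 1.30×10^-4; f = 0.01497
h_f = f(L/D)V²/2g = 13.47 m
Total head H = z + h_f = 27.8 + 13.47 = 41.27 m
P_hyd = ρgQH = 817.0·9.81·0.407·41.27 = 134.6 kW
P_shaft = P_hyd/η = 134.6/0.74 = 181.9 kW

P_shaft ≈ 182 kW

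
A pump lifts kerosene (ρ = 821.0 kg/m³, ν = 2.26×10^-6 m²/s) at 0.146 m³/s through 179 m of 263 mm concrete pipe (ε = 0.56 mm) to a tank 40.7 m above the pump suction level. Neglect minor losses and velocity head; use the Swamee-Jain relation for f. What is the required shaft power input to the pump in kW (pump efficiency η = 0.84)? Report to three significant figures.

V = 4Q/(πD²) = 2.688 m/s; Re = 3.13×10^5; ε/D = 0.00213; f = 0.02451
h_f = f(L/D)V²/2g = 6.142 m
Total head H = z + h_f = 40.7 + 6.142 = 46.84 m
P_hyd = ρgQH = 821.0·9.81·0.146·46.84 = 55.08 kW
P_shaft = P_hyd/η = 55.08/0.84 = 65.57 kW

P_shaft ≈ 65.6 kW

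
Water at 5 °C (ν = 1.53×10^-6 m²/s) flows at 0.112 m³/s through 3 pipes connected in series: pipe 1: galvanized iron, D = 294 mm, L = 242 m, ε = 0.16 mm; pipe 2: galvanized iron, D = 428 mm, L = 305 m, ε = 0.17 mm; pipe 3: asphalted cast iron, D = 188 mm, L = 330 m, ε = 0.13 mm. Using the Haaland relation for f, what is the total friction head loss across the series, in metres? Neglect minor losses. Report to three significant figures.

H ≈ 29.7 m

Pipe 1: V = 1.650 m/s, Re = 3.17×10^5, ε/D = 5.44×10^-4, f = 0.01826, h_1 = f(L/D)V²/2g = 2.086 m
Pipe 2: V = 0.7785 m/s, Re = 2.18×10^5, ε/D = 3.97×10^-4, f = 0.01793, h_2 = f(L/D)V²/2g = 0.3947 m
Pipe 3: V = 4.035 m/s, Re = 4.96×10^5, ε/D = 6.91×10^-4, f = 0.01870, h_3 = f(L/D)V²/2g = 27.24 m
Series → Q common, losses add: H = Σh = 29.72 m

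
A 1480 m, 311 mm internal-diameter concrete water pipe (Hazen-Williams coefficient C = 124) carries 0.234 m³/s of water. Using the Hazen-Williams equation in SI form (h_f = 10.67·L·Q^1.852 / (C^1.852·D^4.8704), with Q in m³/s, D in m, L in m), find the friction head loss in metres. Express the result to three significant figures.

h_f = 10.67·1480·0.234^1.852 / (124^1.852·0.311^4.8704) = 42.04 m

h_f ≈ 42.0 m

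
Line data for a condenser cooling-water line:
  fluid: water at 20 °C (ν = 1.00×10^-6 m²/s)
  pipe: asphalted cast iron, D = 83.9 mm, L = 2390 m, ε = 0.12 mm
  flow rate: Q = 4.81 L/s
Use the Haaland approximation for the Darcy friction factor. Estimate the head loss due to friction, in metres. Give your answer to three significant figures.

h_f ≈ 26.3 m

V = 4Q/(πD²) = 4·0.00481/(π·0.0839²) = 0.8700 m/s
Re = VD/ν = 0.8700·0.0839/1.00×10^-6 = 7.30×10^4 → turbulent
ε/D = 0.12/83.9 = 0.00143
Haaland: f = 0.02396
h_f = f(L/D)V²/(2g) = 0.02396·(2390/0.0839)·0.8700²/(2·9.81) = 26.33 m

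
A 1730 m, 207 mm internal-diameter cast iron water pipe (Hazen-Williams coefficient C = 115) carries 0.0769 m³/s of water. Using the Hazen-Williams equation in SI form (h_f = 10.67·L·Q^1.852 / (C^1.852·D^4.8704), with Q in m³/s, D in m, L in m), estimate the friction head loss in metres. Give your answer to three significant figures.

h_f = 10.67·1730·0.0769^1.852 / (115^1.852·0.207^4.8704) = 52.24 m

h_f ≈ 52.2 m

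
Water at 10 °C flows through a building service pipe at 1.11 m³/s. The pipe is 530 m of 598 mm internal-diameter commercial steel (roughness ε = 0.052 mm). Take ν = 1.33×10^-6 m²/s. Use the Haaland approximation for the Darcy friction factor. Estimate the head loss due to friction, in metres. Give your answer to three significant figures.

V = 4Q/(πD²) = 4·1.11/(π·0.598²) = 3.952 m/s
Re = VD/ν = 3.952·0.598/1.33×10^-6 = 1.78×10^6 → turbulent
ε/D = 0.052/598 = 8.70×10^-5
Haaland: f = 0.01258
h_f = f(L/D)V²/(2g) = 0.01258·(530/0.598)·3.952²/(2·9.81) = 8.879 m

h_f ≈ 8.88 m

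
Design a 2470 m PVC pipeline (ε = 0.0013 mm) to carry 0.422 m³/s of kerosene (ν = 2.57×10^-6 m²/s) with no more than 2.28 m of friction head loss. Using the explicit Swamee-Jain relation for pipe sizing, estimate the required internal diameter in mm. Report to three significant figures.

Swamee-Jain (Type III): D = 0.66·[ε^1.25·(LQ²/(gh_f))^4.75 + ν·Q^9.4·(L/(gh_f))^5.2]^0.04
LQ²/(gh_f) = 19.67; L/(gh_f) = 110.4
Term 1 = ε^1.25·(…)^4.75 = 0.0613; Term 2 = ν·Q^9.4·(…)^5.2 = 32.5
D = 0.66·(0.0613 + 32.5)^0.04 = 0.7587 m = 759 mm
Check: V = 0.933 m/s, Re = 2.76×10^5, f = 0.01462, h_f = 2.11 m ≈ 2.28 m ✓

D ≈ 759 mm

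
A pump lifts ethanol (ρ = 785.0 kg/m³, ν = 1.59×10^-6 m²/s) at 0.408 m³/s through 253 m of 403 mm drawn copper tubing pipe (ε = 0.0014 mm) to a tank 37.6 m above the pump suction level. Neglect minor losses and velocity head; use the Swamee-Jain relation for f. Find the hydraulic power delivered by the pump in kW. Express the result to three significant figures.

V = 4Q/(πD²) = 3.199 m/s; Re = 8.11×10^5; ε/D = 3.47×10^-6; f = 0.01210
h_f = f(L/D)V²/2g = 3.963 m
Total head H = z + h_f = 37.6 + 3.963 = 41.56 m
P_hyd = ρgQH = 785.0·9.81·0.408·41.56 = 130.6 kW

P_hyd ≈ 131 kW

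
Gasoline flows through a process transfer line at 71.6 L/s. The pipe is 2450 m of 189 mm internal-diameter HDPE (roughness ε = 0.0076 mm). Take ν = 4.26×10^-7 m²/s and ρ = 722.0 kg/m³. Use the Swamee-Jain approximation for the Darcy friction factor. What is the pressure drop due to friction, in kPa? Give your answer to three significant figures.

Δp ≈ 376 kPa

V = 4Q/(πD²) = 4·0.0716/(π·0.189²) = 2.552 m/s
Re = VD/ν = 2.552·0.189/4.26×10^-7 = 1.13×10^6 → turbulent
ε/D = 0.0076/189 = 4.02×10^-5
Swamee-Jain: f = 0.01232
h_f = f(L/D)V²/(2g) = 0.01232·(2450/0.189)·2.552²/(2·9.81) = 53.02 m
Δp = ρg·h_f = 722.0·9.81·53.02 = 375.6 kPa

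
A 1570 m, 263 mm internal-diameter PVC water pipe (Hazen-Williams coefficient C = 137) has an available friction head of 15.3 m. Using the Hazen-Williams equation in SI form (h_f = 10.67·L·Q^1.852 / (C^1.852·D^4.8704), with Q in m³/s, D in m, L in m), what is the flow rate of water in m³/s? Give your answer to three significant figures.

Rearranging: Q = [h_f·C^1.852·D^4.8704 / (10.67·L)]^(1/1.852)
Q = [15.3·137^1.852·0.263^4.8704 / (10.67·1570)]^0.540 = 0.09337 m³/s

Q ≈ 0.0934 m³/s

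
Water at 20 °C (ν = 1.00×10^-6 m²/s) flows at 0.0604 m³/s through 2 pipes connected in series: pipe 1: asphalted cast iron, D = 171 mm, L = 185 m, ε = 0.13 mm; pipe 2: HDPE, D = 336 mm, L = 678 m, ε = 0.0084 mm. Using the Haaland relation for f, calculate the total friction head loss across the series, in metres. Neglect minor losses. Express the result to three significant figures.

H ≈ 8.02 m

Pipe 1: V = 2.630 m/s, Re = 4.50×10^5, ε/D = 7.60×10^-4, f = 0.01912, h_1 = f(L/D)V²/2g = 7.294 m
Pipe 2: V = 0.6812 m/s, Re = 2.29×10^5, ε/D = 2.50×10^-5, f = 0.01527, h_2 = f(L/D)V²/2g = 0.7289 m
Series → Q common, losses add: H = Σh = 8.023 m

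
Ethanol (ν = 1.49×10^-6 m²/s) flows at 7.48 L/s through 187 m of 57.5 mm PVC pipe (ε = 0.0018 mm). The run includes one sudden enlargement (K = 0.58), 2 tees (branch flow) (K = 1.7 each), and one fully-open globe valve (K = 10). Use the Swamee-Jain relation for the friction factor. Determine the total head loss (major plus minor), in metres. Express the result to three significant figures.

V = 4Q/(πD²) = 2.881 m/s; V²/2g = 0.4229 m
Re = 1.11×10^5, ε/D = 3.13×10^-5 → f = 0.01768 (Swamee-Jain)
Major: h_f = f(L/D)·V²/2g = 0.01768·3252·0.4229 = 24.31 m
Minor: ΣK = 14.0; h_m = ΣK·V²/2g = 5.912 m
Total H_L = 24.31 + 5.912 = 30.22 m

H_L ≈ 30.2 m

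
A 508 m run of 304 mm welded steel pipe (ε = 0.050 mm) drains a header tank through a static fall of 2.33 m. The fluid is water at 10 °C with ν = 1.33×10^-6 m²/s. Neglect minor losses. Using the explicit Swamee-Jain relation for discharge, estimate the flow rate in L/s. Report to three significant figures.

Swamee-Jain (Type II): Q = -0.965·√(gD⁵h_f/L)·ln[ε/(3.7D) + √(3.17ν²L/(gD³h_f))]
√(gD⁵h_f/L) = √(9.81·0.304⁵·2.33/508) = 0.01081
ε/(3.7D) = 4.45×10^-5; √(3.17ν²L/(gD³h_f)) = 6.66×10^-5
Q = -0.965·0.01081·ln(1.111×10^-4) = 0.09497 m³/s
Check: V = 1.31 m/s, Re = 2.99×10^5, f = 0.01602, h_f = 2.34 m ≈ 2.33 m ✓

Q ≈ 95.0 L/s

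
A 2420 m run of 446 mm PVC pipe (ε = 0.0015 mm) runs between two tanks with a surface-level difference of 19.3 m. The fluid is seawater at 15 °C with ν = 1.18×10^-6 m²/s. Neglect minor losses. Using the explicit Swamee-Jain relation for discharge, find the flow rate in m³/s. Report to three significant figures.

Swamee-Jain (Type II): Q = -0.965·√(gD⁵h_f/L)·ln[ε/(3.7D) + √(3.17ν²L/(gD³h_f))]
√(gD⁵h_f/L) = √(9.81·0.446⁵·19.3/2420) = 0.03716
ε/(3.7D) = 9.09×10^-7; √(3.17ν²L/(gD³h_f)) = 2.52×10^-5
Q = -0.965·0.03716·ln(2.613×10^-5) = 0.3784 m³/s
Check: V = 2.42 m/s, Re = 9.15×10^5, f = 0.01186, h_f = 19.2 m ≈ 19.3 m ✓

Q ≈ 0.378 m³/s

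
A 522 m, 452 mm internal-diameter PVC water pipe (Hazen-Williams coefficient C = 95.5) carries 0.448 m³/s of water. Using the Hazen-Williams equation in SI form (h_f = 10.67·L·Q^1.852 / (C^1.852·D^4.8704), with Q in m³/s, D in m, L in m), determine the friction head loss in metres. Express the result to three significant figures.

h_f = 10.67·522·0.448^1.852 / (95.5^1.852·0.452^4.8704) = 12.96 m

h_f ≈ 13.0 m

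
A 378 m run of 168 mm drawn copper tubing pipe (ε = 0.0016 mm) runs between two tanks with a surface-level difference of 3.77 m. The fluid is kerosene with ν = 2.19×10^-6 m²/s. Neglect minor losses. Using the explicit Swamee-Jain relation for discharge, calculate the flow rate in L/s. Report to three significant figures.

Q ≈ 30.0 L/s

Swamee-Jain (Type II): Q = -0.965·√(gD⁵h_f/L)·ln[ε/(3.7D) + √(3.17ν²L/(gD³h_f))]
√(gD⁵h_f/L) = √(9.81·0.168⁵·3.77/378) = 0.003619
ε/(3.7D) = 2.57×10^-6; √(3.17ν²L/(gD³h_f)) = 1.81×10^-4
Q = -0.965·0.003619·ln(1.836×10^-4) = 0.03004 m³/s
Check: V = 1.36 m/s, Re = 1.04×10^5, f = 0.01778, h_f = 3.74 m ≈ 3.77 m ✓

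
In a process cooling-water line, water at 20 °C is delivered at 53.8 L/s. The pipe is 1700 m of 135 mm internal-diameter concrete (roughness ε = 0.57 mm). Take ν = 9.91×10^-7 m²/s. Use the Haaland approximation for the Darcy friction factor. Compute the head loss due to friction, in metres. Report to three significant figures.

h_f ≈ 264 m

V = 4Q/(πD²) = 4·0.0538/(π·0.135²) = 3.759 m/s
Re = VD/ν = 3.759·0.135/9.91×10^-7 = 5.12×10^5 → turbulent
ε/D = 0.57/135 = 0.00422
Haaland: f = 0.02912
h_f = f(L/D)V²/(2g) = 0.02912·(1700/0.135)·3.759²/(2·9.81) = 264.0 m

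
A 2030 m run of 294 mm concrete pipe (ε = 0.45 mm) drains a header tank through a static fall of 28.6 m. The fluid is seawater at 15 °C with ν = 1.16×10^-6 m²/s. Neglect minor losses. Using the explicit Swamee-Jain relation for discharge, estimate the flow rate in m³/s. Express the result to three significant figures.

Q ≈ 0.130 m³/s

Swamee-Jain (Type II): Q = -0.965·√(gD⁵h_f/L)·ln[ε/(3.7D) + √(3.17ν²L/(gD³h_f))]
√(gD⁵h_f/L) = √(9.81·0.294⁵·28.6/2030) = 0.01742
ε/(3.7D) = 4.14×10^-4; √(3.17ν²L/(gD³h_f)) = 3.48×10^-5
Q = -0.965·0.01742·ln(4.485×10^-4) = 0.1296 m³/s
Check: V = 1.91 m/s, Re = 4.84×10^5, f = 0.02242, h_f = 28.8 m ≈ 28.6 m ✓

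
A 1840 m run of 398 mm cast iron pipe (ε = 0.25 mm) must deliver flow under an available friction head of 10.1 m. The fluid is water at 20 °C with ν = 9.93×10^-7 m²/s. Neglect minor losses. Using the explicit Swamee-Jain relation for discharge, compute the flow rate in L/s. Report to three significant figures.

Swamee-Jain (Type II): Q = -0.965·√(gD⁵h_f/L)·ln[ε/(3.7D) + √(3.17ν²L/(gD³h_f))]
√(gD⁵h_f/L) = √(9.81·0.398⁵·10.1/1840) = 0.02319
ε/(3.7D) = 1.70×10^-4; √(3.17ν²L/(gD³h_f)) = 3.03×10^-5
Q = -0.965·0.02319·ln(2.001×10^-4) = 0.1906 m³/s
Check: V = 1.53 m/s, Re = 6.14×10^5, f = 0.01838, h_f = 10.2 m ≈ 10.1 m ✓

Q ≈ 191 L/s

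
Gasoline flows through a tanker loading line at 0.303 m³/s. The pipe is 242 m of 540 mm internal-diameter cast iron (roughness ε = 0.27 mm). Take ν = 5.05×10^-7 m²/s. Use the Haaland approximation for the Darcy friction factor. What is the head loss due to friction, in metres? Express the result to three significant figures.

V = 4Q/(πD²) = 4·0.303/(π·0.540²) = 1.323 m/s
Re = VD/ν = 1.323·0.540/5.05×10^-7 = 1.41×10^6 → turbulent
ε/D = 0.27/540 = 5.00×10^-4
Haaland: f = 0.01705
h_f = f(L/D)V²/(2g) = 0.01705·(242/0.540)·1.323²/(2·9.81) = 0.6816 m

h_f ≈ 0.682 m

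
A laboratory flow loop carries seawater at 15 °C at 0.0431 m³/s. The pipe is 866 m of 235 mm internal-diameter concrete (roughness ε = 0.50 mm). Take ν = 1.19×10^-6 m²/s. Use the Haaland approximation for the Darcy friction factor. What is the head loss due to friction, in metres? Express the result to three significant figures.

V = 4Q/(πD²) = 4·0.0431/(π·0.235²) = 0.9937 m/s
Re = VD/ν = 0.9937·0.235/1.19×10^-6 = 1.96×10^5 → turbulent
ε/D = 0.50/235 = 0.00213
Haaland: f = 0.02463
h_f = f(L/D)V²/(2g) = 0.02463·(866/0.235)·0.9937²/(2·9.81) = 4.567 m

h_f ≈ 4.57 m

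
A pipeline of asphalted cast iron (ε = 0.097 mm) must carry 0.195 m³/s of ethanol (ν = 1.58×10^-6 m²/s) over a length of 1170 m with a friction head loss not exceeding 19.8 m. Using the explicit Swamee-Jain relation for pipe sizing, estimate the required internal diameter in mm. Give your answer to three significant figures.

Swamee-Jain (Type III): D = 0.66·[ε^1.25·(LQ²/(gh_f))^4.75 + ν·Q^9.4·(L/(gh_f))^5.2]^0.04
LQ²/(gh_f) = 0.2290; L/(gh_f) = 6.024
Term 1 = ε^1.25·(…)^4.75 = 8.77×10^-9; Term 2 = ν·Q^9.4·(…)^5.2 = 3.80×10^-9
D = 0.66·(8.77×10^-9 + 3.80×10^-9)^0.04 = 0.3188 m = 319 mm
Check: V = 2.44 m/s, Re = 4.93×10^5, f = 0.01642, h_f = 18.3 m ≈ 19.8 m ✓

D ≈ 319 mm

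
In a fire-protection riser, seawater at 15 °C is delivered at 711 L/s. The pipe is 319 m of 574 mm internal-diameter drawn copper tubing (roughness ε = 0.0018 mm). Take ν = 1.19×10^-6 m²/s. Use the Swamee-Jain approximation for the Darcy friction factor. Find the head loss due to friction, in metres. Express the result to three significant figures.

h_f ≈ 2.39 m

V = 4Q/(πD²) = 4·0.711/(π·0.574²) = 2.748 m/s
Re = VD/ν = 2.748·0.574/1.19×10^-6 = 1.33×10^6 → turbulent
ε/D = 0.0018/574 = 3.14×10^-6
Swamee-Jain: f = 0.01117
h_f = f(L/D)V²/(2g) = 0.01117·(319/0.574)·2.748²/(2·9.81) = 2.389 m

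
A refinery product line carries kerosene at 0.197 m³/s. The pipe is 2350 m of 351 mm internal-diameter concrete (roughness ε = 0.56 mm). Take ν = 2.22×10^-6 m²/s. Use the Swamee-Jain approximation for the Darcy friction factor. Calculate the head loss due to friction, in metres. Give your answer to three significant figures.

V = 4Q/(πD²) = 4·0.197/(π·0.351²) = 2.036 m/s
Re = VD/ν = 2.036·0.351/2.22×10^-6 = 3.22×10^5 → turbulent
ε/D = 0.56/351 = 0.00160
Swamee-Jain: f = 0.02288
h_f = f(L/D)V²/(2g) = 0.02288·(2350/0.351)·2.036²/(2·9.81) = 32.36 m

h_f ≈ 32.4 m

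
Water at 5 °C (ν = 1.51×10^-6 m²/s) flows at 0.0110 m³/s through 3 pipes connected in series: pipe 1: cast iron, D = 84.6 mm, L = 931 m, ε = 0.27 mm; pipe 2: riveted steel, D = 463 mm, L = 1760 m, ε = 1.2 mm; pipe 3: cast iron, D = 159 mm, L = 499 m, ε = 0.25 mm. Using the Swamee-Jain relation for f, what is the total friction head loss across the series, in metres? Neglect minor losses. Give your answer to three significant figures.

H ≈ 61.4 m

Pipe 1: V = 1.957 m/s, Re = 1.10×10^5, ε/D = 0.00319, f = 0.02801, h_1 = f(L/D)V²/2g = 60.17 m
Pipe 2: V = 0.06533 m/s, Re = 2.00×10^4, ε/D = 0.00259, f = 0.03117, h_2 = f(L/D)V²/2g = 0.02578 m
Pipe 3: V = 0.5540 m/s, Re = 5.83×10^4, ε/D = 0.00157, f = 0.02531, h_3 = f(L/D)V²/2g = 1.243 m
Series → Q common, losses add: H = Σh = 61.44 m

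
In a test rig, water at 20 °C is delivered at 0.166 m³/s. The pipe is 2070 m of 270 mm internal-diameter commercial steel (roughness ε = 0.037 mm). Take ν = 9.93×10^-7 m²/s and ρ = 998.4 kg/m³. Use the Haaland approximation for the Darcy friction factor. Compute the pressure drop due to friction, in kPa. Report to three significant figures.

Δp ≈ 453 kPa

V = 4Q/(πD²) = 4·0.166/(π·0.270²) = 2.899 m/s
Re = VD/ν = 2.899·0.270/9.93×10^-7 = 7.88×10^5 → turbulent
ε/D = 0.037/270 = 1.37×10^-4
Haaland: f = 0.01408
h_f = f(L/D)V²/(2g) = 0.01408·(2070/0.270)·2.899²/(2·9.81) = 46.25 m
Δp = ρg·h_f = 998.4·9.81·46.25 = 453.0 kPa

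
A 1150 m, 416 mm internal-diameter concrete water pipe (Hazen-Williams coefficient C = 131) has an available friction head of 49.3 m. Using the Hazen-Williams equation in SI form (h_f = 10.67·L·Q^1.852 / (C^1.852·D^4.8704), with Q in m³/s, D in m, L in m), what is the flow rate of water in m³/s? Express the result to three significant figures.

Rearranging: Q = [h_f·C^1.852·D^4.8704 / (10.67·L)]^(1/1.852)
Q = [49.3·131^1.852·0.416^4.8704 / (10.67·1150)]^0.540 = 0.6635 m³/s

Q ≈ 0.663 m³/s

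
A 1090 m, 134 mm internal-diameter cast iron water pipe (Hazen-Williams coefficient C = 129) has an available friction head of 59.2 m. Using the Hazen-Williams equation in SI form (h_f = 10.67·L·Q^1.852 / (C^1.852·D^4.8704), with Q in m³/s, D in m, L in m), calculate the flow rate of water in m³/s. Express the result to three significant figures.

Rearranging: Q = [h_f·C^1.852·D^4.8704 / (10.67·L)]^(1/1.852)
Q = [59.2·129^1.852·0.134^4.8704 / (10.67·1090)]^0.540 = 0.03774 m³/s

Q ≈ 0.0377 m³/s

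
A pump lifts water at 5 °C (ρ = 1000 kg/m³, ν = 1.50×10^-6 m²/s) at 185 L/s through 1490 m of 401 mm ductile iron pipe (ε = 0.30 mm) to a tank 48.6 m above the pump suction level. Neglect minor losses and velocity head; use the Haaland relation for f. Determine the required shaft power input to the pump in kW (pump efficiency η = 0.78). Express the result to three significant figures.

V = 4Q/(πD²) = 1.465 m/s; Re = 3.92×10^5; ε/D = 7.48×10^-4; f = 0.01916
h_f = f(L/D)V²/2g = 7.787 m
Total head H = z + h_f = 48.6 + 7.787 = 56.39 m
P_hyd = ρgQH = 1000·9.81·0.185·56.39 = 102.3 kW
P_shaft = P_hyd/η = 102.3/0.78 = 131.2 kW

P_shaft ≈ 131 kW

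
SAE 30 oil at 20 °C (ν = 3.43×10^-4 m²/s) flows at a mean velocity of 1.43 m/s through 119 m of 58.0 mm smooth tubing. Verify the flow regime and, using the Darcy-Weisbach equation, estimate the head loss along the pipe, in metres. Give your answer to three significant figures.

h_f ≈ 56.6 m

Re = VD/ν = 1.43·0.05800/3.43×10^-4 = 242 → laminar (Re < 2300)
f = 64/Re = 0.2647
h_f = f(L/D)V²/(2g) = 0.2647·(119/0.05800)·1.43²/(2·9.81) = 56.60 m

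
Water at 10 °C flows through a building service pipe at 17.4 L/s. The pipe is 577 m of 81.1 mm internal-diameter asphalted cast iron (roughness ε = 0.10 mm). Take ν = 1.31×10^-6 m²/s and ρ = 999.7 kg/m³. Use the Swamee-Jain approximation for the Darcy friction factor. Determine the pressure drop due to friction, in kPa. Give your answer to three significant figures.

V = 4Q/(πD²) = 4·0.0174/(π·0.0811²) = 3.368 m/s
Re = VD/ν = 3.368·0.0811/1.31×10^-6 = 2.09×10^5 → turbulent
ε/D = 0.10/81.1 = 0.00123
Swamee-Jain: f = 0.02202
h_f = f(L/D)V²/(2g) = 0.02202·(577/0.0811)·3.368²/(2·9.81) = 90.59 m
Δp = ρg·h_f = 999.7·9.81·90.59 = 888.4 kPa

Δp ≈ 888 kPa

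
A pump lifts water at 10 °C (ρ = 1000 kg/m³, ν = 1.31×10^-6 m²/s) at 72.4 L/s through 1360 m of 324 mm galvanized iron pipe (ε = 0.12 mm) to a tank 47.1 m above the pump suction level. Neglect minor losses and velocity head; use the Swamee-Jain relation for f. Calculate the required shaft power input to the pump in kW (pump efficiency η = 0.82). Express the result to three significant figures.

P_shaft ≈ 43.4 kW

V = 4Q/(πD²) = 0.8781 m/s; Re = 2.17×10^5; ε/D = 3.70×10^-4; f = 0.01806
h_f = f(L/D)V²/2g = 2.980 m
Total head H = z + h_f = 47.1 + 2.980 = 50.08 m
P_hyd = ρgQH = 1000·9.81·0.0724·50.08 = 35.57 kW
P_shaft = P_hyd/η = 35.57/0.82 = 43.38 kW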